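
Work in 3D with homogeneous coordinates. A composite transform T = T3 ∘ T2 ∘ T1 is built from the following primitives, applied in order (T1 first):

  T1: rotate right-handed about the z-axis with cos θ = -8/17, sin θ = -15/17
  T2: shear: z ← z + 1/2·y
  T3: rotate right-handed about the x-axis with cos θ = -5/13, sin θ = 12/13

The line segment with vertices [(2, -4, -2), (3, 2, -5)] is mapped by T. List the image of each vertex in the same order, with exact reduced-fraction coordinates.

T1 rotate right-handed about the z-axis with cos θ = -8/17, sin θ = -15/17: (2, -4, -2) → (-76/17, 2/17, -2); (3, 2, -5) → (6/17, -61/17, -5)
T2 shear: z ← z + 1/2·y: (-76/17, 2/17, -2) → (-76/17, 2/17, -33/17); (6/17, -61/17, -5) → (6/17, -61/17, -231/34)
T3 rotate right-handed about the x-axis with cos θ = -5/13, sin θ = 12/13: (-76/17, 2/17, -33/17) → (-76/17, 386/221, 189/221); (6/17, -61/17, -231/34) → (6/17, 1691/221, -309/442)

image vertices: (-76/17, 386/221, 189/221), (6/17, 1691/221, -309/442)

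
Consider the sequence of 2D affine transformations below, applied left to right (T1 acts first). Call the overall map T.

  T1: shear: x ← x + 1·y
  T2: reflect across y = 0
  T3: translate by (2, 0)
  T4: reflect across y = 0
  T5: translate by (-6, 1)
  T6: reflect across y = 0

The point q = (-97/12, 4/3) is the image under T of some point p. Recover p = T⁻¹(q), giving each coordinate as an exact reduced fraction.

T1 = [1 1 0; 0 1 0; 0 0 1]
T2·T1 = [1 1 0; 0 -1 0; 0 0 1]
T3·…·T1 = [1 1 2; 0 -1 0; 0 0 1]
T4·…·T1 = [1 1 2; 0 1 0; 0 0 1]
T5·…·T1 = [1 1 -4; 0 1 1; 0 0 1]
T6·…·T1 = [1 1 -4; 0 -1 -1; 0 0 1]
det M = -1; M⁻¹ = [1 1 5; 0 -1 -1; 0 0 1]
M⁻¹ · (-97/12, 4/3)ᵀ = (-7/4, -7/3)ᵀ

p = (-7/4, -7/3)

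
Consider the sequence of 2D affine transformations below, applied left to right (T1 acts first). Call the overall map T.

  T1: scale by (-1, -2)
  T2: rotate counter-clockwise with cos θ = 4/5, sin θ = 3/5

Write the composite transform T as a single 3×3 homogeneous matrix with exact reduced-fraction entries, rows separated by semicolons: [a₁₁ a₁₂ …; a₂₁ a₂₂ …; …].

T = [-4/5 6/5 0; -3/5 -8/5 0; 0 0 1]

T1 = [-1 0 0; 0 -2 0; 0 0 1]
T2·T1 = [-4/5 6/5 0; -3/5 -8/5 0; 0 0 1]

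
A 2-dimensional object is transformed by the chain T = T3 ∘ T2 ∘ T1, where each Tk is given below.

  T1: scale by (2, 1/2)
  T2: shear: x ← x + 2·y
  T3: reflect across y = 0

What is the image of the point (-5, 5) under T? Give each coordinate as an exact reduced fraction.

T1 scale by (2, 1/2): (-5, 5) → (-10, 5/2)
T2 shear: x ← x + 2·y: (-10, 5/2) → (-5, 5/2)
T3 reflect across y = 0: (-5, 5/2) → (-5, -5/2)

T(p) = (-5, -5/2)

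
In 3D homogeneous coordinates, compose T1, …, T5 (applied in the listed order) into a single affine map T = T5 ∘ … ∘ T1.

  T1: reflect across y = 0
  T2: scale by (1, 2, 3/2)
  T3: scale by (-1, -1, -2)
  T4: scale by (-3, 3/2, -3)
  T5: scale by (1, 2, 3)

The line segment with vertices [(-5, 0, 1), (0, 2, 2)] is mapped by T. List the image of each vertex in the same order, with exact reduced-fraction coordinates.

T1 reflect across y = 0: (-5, 0, 1) → (-5, 0, 1); (0, 2, 2) → (0, -2, 2)
T2 scale by (1, 2, 3/2): (-5, 0, 1) → (-5, 0, 3/2); (0, -2, 2) → (0, -4, 3)
T3 scale by (-1, -1, -2): (-5, 0, 3/2) → (5, 0, -3); (0, -4, 3) → (0, 4, -6)
T4 scale by (-3, 3/2, -3): (5, 0, -3) → (-15, 0, 9); (0, 4, -6) → (0, 6, 18)
T5 scale by (1, 2, 3): (-15, 0, 9) → (-15, 0, 27); (0, 6, 18) → (0, 12, 54)

image vertices: (-15, 0, 27), (0, 12, 54)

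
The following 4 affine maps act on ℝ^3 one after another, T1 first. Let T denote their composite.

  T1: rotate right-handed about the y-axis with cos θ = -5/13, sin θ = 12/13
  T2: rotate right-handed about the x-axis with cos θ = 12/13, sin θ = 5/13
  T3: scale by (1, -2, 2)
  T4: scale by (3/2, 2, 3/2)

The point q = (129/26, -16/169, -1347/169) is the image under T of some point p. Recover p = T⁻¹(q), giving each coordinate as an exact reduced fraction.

T1 = [-5/13 0 12/13 0; 0 1 0 0; -12/13 0 -5/13 0; 0 0 0 1]
T2·T1 = [-5/13 0 12/13 0; 60/169 12/13 25/169 0; -144/169 5/13 -60/169 0; 0 0 0 1]
T3·…·T1 = [-5/13 0 12/13 0; -120/169 -24/13 -50/169 0; -288/169 10/13 -120/169 0; 0 0 0 1]
T4·…·T1 = [-15/26 0 18/13 0; -240/169 -48/13 -100/169 0; -432/169 15/13 -180/169 0; 0 0 0 1]
det M = -18; M⁻¹ = [-10/39 -15/169 -48/169 0; 0 -3/13 5/39 0; 8/13 -25/676 -20/169 0; 0 0 0 1]
M⁻¹ · (129/26, -16/169, -1347/169)ᵀ = (1, -1, 4)ᵀ

p = (1, -1, 4)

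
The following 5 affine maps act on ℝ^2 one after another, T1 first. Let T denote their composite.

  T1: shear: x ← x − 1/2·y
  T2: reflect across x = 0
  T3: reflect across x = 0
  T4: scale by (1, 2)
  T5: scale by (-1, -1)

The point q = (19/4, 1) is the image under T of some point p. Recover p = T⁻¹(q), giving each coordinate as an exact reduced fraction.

T1 = [1 -1/2 0; 0 1 0; 0 0 1]
T2·T1 = [-1 1/2 0; 0 1 0; 0 0 1]
T3·…·T1 = [1 -1/2 0; 0 1 0; 0 0 1]
T4·…·T1 = [1 -1/2 0; 0 2 0; 0 0 1]
T5·…·T1 = [-1 1/2 0; 0 -2 0; 0 0 1]
det M = 2; M⁻¹ = [-1 -1/4 0; 0 -1/2 0; 0 0 1]
M⁻¹ · (19/4, 1)ᵀ = (-5, -1/2)ᵀ

p = (-5, -1/2)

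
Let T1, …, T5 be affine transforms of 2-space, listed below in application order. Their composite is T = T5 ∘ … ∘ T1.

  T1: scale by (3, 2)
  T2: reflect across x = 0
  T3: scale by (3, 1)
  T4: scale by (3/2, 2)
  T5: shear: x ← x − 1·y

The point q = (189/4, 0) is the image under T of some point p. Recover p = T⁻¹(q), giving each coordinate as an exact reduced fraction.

p = (-7/2, 0)

T1 = [3 0 0; 0 2 0; 0 0 1]
T2·T1 = [-3 0 0; 0 2 0; 0 0 1]
T3·…·T1 = [-9 0 0; 0 2 0; 0 0 1]
T4·…·T1 = [-27/2 0 0; 0 4 0; 0 0 1]
T5·…·T1 = [-27/2 -4 0; 0 4 0; 0 0 1]
det M = -54; M⁻¹ = [-2/27 -2/27 0; 0 1/4 0; 0 0 1]
M⁻¹ · (189/4, 0)ᵀ = (-7/2, 0)ᵀ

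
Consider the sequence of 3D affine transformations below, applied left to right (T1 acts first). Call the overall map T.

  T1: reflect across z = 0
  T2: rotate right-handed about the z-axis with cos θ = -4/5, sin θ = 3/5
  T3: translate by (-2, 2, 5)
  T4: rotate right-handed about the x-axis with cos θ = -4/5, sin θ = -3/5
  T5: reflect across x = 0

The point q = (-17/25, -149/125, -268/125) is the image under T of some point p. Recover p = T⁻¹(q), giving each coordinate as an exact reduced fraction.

p = (-2, -9/5, 4)

T1 = [1 0 0 0; 0 1 0 0; 0 0 -1 0; 0 0 0 1]
T2·T1 = [-4/5 -3/5 0 0; 3/5 -4/5 0 0; 0 0 -1 0; 0 0 0 1]
T3·…·T1 = [-4/5 -3/5 0 -2; 3/5 -4/5 0 2; 0 0 -1 5; 0 0 0 1]
T4·…·T1 = [-4/5 -3/5 0 -2; -12/25 16/25 -3/5 7/5; -9/25 12/25 4/5 -26/5; 0 0 0 1]
T5·…·T1 = [4/5 3/5 0 2; -12/25 16/25 -3/5 7/5; -9/25 12/25 4/5 -26/5; 0 0 0 1]
det M = 1; M⁻¹ = [4/5 -12/25 -9/25 -14/5; 3/5 16/25 12/25 2/5; 0 -3/5 4/5 5; 0 0 0 1]
M⁻¹ · (-17/25, -149/125, -268/125)ᵀ = (-2, -9/5, 4)ᵀ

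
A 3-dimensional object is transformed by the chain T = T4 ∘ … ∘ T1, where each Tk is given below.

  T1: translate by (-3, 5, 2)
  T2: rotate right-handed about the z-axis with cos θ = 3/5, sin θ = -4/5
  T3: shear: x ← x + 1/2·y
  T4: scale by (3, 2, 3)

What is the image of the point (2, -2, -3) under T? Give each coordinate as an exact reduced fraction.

T(p) = (93/10, 26/5, -3)

T1 translate by (-3, 5, 2): (2, -2, -3) → (-1, 3, -1)
T2 rotate right-handed about the z-axis with cos θ = 3/5, sin θ = -4/5: (-1, 3, -1) → (9/5, 13/5, -1)
T3 shear: x ← x + 1/2·y: (9/5, 13/5, -1) → (31/10, 13/5, -1)
T4 scale by (3, 2, 3): (31/10, 13/5, -1) → (93/10, 26/5, -3)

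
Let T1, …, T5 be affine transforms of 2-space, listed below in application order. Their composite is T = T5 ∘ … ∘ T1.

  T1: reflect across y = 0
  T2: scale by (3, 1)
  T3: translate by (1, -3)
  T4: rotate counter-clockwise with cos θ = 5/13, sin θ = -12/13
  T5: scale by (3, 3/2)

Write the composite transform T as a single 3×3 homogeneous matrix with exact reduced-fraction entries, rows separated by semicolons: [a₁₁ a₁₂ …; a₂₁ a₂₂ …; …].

T = [45/13 -36/13 -93/13; -54/13 -15/26 -81/26; 0 0 1]

T1 = [1 0 0; 0 -1 0; 0 0 1]
T2·T1 = [3 0 0; 0 -1 0; 0 0 1]
T3·…·T1 = [3 0 1; 0 -1 -3; 0 0 1]
T4·…·T1 = [15/13 -12/13 -31/13; -36/13 -5/13 -27/13; 0 0 1]
T5·…·T1 = [45/13 -36/13 -93/13; -54/13 -15/26 -81/26; 0 0 1]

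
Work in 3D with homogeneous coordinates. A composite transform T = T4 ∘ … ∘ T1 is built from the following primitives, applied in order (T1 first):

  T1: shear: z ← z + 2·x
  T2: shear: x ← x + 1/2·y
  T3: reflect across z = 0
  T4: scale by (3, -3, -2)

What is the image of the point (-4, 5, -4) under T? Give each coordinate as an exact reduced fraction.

T1 shear: z ← z + 2·x: (-4, 5, -4) → (-4, 5, -12)
T2 shear: x ← x + 1/2·y: (-4, 5, -12) → (-3/2, 5, -12)
T3 reflect across z = 0: (-3/2, 5, -12) → (-3/2, 5, 12)
T4 scale by (3, -3, -2): (-3/2, 5, 12) → (-9/2, -15, -24)

T(p) = (-9/2, -15, -24)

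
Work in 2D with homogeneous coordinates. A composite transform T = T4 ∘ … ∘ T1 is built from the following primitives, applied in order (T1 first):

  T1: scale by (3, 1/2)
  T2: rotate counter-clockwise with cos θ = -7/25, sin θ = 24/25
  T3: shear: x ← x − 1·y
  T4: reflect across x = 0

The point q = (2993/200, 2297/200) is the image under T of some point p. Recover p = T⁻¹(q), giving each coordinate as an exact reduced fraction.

p = (4, 1/4)

T1 = [3 0 0; 0 1/2 0; 0 0 1]
T2·T1 = [-21/25 -12/25 0; 72/25 -7/50 0; 0 0 1]
T3·…·T1 = [-93/25 -17/50 0; 72/25 -7/50 0; 0 0 1]
T4·…·T1 = [93/25 17/50 0; 72/25 -7/50 0; 0 0 1]
det M = -3/2; M⁻¹ = [7/75 17/75 0; 48/25 -62/25 0; 0 0 1]
M⁻¹ · (2993/200, 2297/200)ᵀ = (4, 1/4)ᵀ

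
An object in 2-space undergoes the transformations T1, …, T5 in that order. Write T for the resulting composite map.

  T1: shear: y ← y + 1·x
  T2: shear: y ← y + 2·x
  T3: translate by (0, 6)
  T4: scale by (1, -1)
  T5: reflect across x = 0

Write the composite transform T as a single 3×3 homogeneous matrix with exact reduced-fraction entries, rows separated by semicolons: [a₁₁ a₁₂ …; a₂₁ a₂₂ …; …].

T1 = [1 0 0; 1 1 0; 0 0 1]
T2·T1 = [1 0 0; 3 1 0; 0 0 1]
T3·…·T1 = [1 0 0; 3 1 6; 0 0 1]
T4·…·T1 = [1 0 0; -3 -1 -6; 0 0 1]
T5·…·T1 = [-1 0 0; -3 -1 -6; 0 0 1]

T = [-1 0 0; -3 -1 -6; 0 0 1]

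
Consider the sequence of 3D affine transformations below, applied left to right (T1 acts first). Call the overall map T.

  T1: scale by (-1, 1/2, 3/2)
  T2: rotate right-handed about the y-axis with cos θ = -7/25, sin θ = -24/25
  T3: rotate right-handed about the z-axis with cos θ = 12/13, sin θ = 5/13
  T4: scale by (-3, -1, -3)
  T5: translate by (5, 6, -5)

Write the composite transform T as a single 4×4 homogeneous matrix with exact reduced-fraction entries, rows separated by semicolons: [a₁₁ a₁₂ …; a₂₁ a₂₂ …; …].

T1 = [-1 0 0 0; 0 1/2 0 0; 0 0 3/2 0; 0 0 0 1]
T2·T1 = [7/25 0 -36/25 0; 0 1/2 0 0; -24/25 0 -21/50 0; 0 0 0 1]
T3·…·T1 = [84/325 -5/26 -432/325 0; 7/65 6/13 -36/65 0; -24/25 0 -21/50 0; 0 0 0 1]
T4·…·T1 = [-252/325 15/26 1296/325 0; -7/65 -6/13 36/65 0; 72/25 0 63/50 0; 0 0 0 1]
T5·…·T1 = [-252/325 15/26 1296/325 5; -7/65 -6/13 36/65 6; 72/25 0 63/50 -5; 0 0 0 1]

T = [-252/325 15/26 1296/325 5; -7/65 -6/13 36/65 6; 72/25 0 63/50 -5; 0 0 0 1]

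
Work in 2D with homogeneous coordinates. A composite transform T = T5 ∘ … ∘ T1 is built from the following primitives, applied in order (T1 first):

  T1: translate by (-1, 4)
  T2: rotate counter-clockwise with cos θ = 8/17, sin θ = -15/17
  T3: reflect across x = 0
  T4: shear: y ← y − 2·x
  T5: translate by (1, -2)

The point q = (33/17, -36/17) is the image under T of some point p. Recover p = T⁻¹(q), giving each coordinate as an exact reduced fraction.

p = (-1, -4)

T1 = [1 0 -1; 0 1 4; 0 0 1]
T2·T1 = [8/17 15/17 52/17; -15/17 8/17 47/17; 0 0 1]
T3·…·T1 = [-8/17 -15/17 -52/17; -15/17 8/17 47/17; 0 0 1]
T4·…·T1 = [-8/17 -15/17 -52/17; 1/17 38/17 151/17; 0 0 1]
T5·…·T1 = [-8/17 -15/17 -35/17; 1/17 38/17 117/17; 0 0 1]
det M = -1; M⁻¹ = [-38/17 -15/17 25/17; 1/17 8/17 -53/17; 0 0 1]
M⁻¹ · (33/17, -36/17)ᵀ = (-1, -4)ᵀ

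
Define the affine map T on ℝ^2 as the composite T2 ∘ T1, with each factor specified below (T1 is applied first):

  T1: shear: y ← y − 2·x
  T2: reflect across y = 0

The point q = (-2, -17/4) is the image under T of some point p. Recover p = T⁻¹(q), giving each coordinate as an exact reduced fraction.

p = (-2, 1/4)

T1 = [1 0 0; -2 1 0; 0 0 1]
T2·T1 = [1 0 0; 2 -1 0; 0 0 1]
det M = -1; M⁻¹ = [1 0 0; 2 -1 0; 0 0 1]
M⁻¹ · (-2, -17/4)ᵀ = (-2, 1/4)ᵀ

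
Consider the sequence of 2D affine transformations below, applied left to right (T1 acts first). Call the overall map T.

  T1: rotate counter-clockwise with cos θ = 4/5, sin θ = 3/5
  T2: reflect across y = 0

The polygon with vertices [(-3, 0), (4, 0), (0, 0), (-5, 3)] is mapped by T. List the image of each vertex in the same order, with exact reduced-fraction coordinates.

T1 rotate counter-clockwise with cos θ = 4/5, sin θ = 3/5: (-3, 0) → (-12/5, -9/5); (4, 0) → (16/5, 12/5); (0, 0) → (0, 0); (-5, 3) → (-29/5, -3/5)
T2 reflect across y = 0: (-12/5, -9/5) → (-12/5, 9/5); (16/5, 12/5) → (16/5, -12/5); (0, 0) → (0, 0); (-29/5, -3/5) → (-29/5, 3/5)

image vertices: (-12/5, 9/5), (16/5, -12/5), (0, 0), (-29/5, 3/5)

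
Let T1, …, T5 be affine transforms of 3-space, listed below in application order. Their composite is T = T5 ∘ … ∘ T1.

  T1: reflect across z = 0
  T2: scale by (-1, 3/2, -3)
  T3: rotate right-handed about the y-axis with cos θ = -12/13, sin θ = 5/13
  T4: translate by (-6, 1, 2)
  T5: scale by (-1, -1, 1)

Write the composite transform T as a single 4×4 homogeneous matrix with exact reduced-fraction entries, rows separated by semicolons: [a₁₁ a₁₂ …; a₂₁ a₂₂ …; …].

T = [-12/13 0 -15/13 6; 0 -3/2 0 -1; 5/13 0 -36/13 2; 0 0 0 1]

T1 = [1 0 0 0; 0 1 0 0; 0 0 -1 0; 0 0 0 1]
T2·T1 = [-1 0 0 0; 0 3/2 0 0; 0 0 3 0; 0 0 0 1]
T3·…·T1 = [12/13 0 15/13 0; 0 3/2 0 0; 5/13 0 -36/13 0; 0 0 0 1]
T4·…·T1 = [12/13 0 15/13 -6; 0 3/2 0 1; 5/13 0 -36/13 2; 0 0 0 1]
T5·…·T1 = [-12/13 0 -15/13 6; 0 -3/2 0 -1; 5/13 0 -36/13 2; 0 0 0 1]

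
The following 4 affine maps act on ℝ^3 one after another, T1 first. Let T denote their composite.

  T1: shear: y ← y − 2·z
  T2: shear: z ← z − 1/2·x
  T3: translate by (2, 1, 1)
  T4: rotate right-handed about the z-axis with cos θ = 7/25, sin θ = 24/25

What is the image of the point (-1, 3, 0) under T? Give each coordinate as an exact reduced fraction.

T(p) = (-89/25, 52/25, 3/2)

T1 shear: y ← y − 2·z: (-1, 3, 0) → (-1, 3, 0)
T2 shear: z ← z − 1/2·x: (-1, 3, 0) → (-1, 3, 1/2)
T3 translate by (2, 1, 1): (-1, 3, 1/2) → (1, 4, 3/2)
T4 rotate right-handed about the z-axis with cos θ = 7/25, sin θ = 24/25: (1, 4, 3/2) → (-89/25, 52/25, 3/2)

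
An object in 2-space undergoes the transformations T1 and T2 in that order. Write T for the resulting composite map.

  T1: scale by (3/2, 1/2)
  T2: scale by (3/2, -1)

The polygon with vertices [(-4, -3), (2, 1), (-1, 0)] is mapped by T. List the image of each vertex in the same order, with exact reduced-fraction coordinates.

image vertices: (-9, 3/2), (9/2, -1/2), (-9/4, 0)

T1 scale by (3/2, 1/2): (-4, -3) → (-6, -3/2); (2, 1) → (3, 1/2); (-1, 0) → (-3/2, 0)
T2 scale by (3/2, -1): (-6, -3/2) → (-9, 3/2); (3, 1/2) → (9/2, -1/2); (-3/2, 0) → (-9/4, 0)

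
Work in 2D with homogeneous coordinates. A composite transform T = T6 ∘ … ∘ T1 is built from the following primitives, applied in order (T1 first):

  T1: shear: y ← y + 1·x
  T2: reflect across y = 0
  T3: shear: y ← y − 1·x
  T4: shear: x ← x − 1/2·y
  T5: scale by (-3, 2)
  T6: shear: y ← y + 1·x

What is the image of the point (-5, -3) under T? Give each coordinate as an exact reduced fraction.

T(p) = (69/2, 121/2)

T1 shear: y ← y + 1·x: (-5, -3) → (-5, -8)
T2 reflect across y = 0: (-5, -8) → (-5, 8)
T3 shear: y ← y − 1·x: (-5, 8) → (-5, 13)
T4 shear: x ← x − 1/2·y: (-5, 13) → (-23/2, 13)
T5 scale by (-3, 2): (-23/2, 13) → (69/2, 26)
T6 shear: y ← y + 1·x: (69/2, 26) → (69/2, 121/2)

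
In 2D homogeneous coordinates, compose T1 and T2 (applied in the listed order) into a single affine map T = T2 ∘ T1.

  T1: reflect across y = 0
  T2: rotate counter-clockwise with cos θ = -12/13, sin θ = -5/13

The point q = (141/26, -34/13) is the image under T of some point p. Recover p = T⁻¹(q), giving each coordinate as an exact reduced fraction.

p = (-4, -9/2)

T1 = [1 0 0; 0 -1 0; 0 0 1]
T2·T1 = [-12/13 -5/13 0; -5/13 12/13 0; 0 0 1]
det M = -1; M⁻¹ = [-12/13 -5/13 0; -5/13 12/13 0; 0 0 1]
M⁻¹ · (141/26, -34/13)ᵀ = (-4, -9/2)ᵀ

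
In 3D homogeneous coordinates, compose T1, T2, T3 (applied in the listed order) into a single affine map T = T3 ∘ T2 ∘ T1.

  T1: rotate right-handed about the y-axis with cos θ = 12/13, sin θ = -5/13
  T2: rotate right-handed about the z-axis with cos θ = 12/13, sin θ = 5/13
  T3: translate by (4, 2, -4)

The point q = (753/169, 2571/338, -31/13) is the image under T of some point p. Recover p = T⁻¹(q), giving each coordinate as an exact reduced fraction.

p = (3, 5, 1/2)

T1 = [12/13 0 -5/13 0; 0 1 0 0; 5/13 0 12/13 0; 0 0 0 1]
T2·T1 = [144/169 -5/13 -60/169 0; 60/169 12/13 -25/169 0; 5/13 0 12/13 0; 0 0 0 1]
T3·…·T1 = [144/169 -5/13 -60/169 4; 60/169 12/13 -25/169 2; 5/13 0 12/13 -4; 0 0 0 1]
det M = 1; M⁻¹ = [144/169 60/169 5/13 -436/169; -5/13 12/13 0 -4/13; -60/169 -25/169 12/13 914/169; 0 0 0 1]
M⁻¹ · (753/169, 2571/338, -31/13)ᵀ = (3, 5, 1/2)ᵀ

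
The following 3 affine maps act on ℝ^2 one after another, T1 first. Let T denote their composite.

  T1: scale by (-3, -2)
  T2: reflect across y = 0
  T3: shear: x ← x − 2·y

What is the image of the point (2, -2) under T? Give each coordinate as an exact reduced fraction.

T(p) = (2, -4)

T1 scale by (-3, -2): (2, -2) → (-6, 4)
T2 reflect across y = 0: (-6, 4) → (-6, -4)
T3 shear: x ← x − 2·y: (-6, -4) → (2, -4)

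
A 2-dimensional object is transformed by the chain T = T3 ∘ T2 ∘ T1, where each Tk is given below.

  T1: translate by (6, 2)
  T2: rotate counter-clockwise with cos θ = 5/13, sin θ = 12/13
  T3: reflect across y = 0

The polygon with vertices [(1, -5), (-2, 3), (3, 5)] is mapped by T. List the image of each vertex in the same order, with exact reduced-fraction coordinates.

image vertices: (71/13, -69/13), (-40/13, -73/13), (-3, -11)

T1 translate by (6, 2): (1, -5) → (7, -3); (-2, 3) → (4, 5); (3, 5) → (9, 7)
T2 rotate counter-clockwise with cos θ = 5/13, sin θ = 12/13: (7, -3) → (71/13, 69/13); (4, 5) → (-40/13, 73/13); (9, 7) → (-3, 11)
T3 reflect across y = 0: (71/13, 69/13) → (71/13, -69/13); (-40/13, 73/13) → (-40/13, -73/13); (-3, 11) → (-3, -11)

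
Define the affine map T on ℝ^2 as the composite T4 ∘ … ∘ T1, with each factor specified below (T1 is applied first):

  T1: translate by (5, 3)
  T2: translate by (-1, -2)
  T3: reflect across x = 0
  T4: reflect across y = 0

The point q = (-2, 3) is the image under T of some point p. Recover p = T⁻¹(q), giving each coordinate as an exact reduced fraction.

T1 = [1 0 5; 0 1 3; 0 0 1]
T2·T1 = [1 0 4; 0 1 1; 0 0 1]
T3·…·T1 = [-1 0 -4; 0 1 1; 0 0 1]
T4·…·T1 = [-1 0 -4; 0 -1 -1; 0 0 1]
det M = 1; M⁻¹ = [-1 0 -4; 0 -1 -1; 0 0 1]
M⁻¹ · (-2, 3)ᵀ = (-2, -4)ᵀ

p = (-2, -4)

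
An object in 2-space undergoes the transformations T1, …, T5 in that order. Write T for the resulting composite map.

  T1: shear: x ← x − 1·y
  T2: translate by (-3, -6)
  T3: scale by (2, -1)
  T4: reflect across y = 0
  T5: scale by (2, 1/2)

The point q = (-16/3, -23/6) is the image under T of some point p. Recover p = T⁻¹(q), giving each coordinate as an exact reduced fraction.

p = (0, -5/3)

T1 = [1 -1 0; 0 1 0; 0 0 1]
T2·T1 = [1 -1 -3; 0 1 -6; 0 0 1]
T3·…·T1 = [2 -2 -6; 0 -1 6; 0 0 1]
T4·…·T1 = [2 -2 -6; 0 1 -6; 0 0 1]
T5·…·T1 = [4 -4 -12; 0 1/2 -3; 0 0 1]
det M = 2; M⁻¹ = [1/4 2 9; 0 2 6; 0 0 1]
M⁻¹ · (-16/3, -23/6)ᵀ = (0, -5/3)ᵀ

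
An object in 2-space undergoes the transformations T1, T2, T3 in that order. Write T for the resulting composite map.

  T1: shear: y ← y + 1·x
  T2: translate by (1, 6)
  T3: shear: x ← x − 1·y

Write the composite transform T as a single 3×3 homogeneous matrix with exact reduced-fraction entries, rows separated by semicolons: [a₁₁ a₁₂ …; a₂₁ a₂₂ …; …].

T = [0 -1 -5; 1 1 6; 0 0 1]

T1 = [1 0 0; 1 1 0; 0 0 1]
T2·T1 = [1 0 1; 1 1 6; 0 0 1]
T3·…·T1 = [0 -1 -5; 1 1 6; 0 0 1]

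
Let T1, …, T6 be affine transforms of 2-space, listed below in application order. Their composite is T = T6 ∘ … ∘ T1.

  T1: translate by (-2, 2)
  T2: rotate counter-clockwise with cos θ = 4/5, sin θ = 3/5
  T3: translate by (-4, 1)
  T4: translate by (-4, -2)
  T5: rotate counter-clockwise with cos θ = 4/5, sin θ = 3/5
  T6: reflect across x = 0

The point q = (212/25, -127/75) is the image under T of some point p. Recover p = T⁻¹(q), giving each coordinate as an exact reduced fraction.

T1 = [1 0 -2; 0 1 2; 0 0 1]
T2·T1 = [4/5 -3/5 -14/5; 3/5 4/5 2/5; 0 0 1]
T3·…·T1 = [4/5 -3/5 -34/5; 3/5 4/5 7/5; 0 0 1]
T4·…·T1 = [4/5 -3/5 -54/5; 3/5 4/5 -3/5; 0 0 1]
T5·…·T1 = [7/25 -24/25 -207/25; 24/25 7/25 -174/25; 0 0 1]
T6·…·T1 = [-7/25 24/25 207/25; 24/25 7/25 -174/25; 0 0 1]
det M = -1; M⁻¹ = [-7/25 24/25 9; 24/25 7/25 -6; 0 0 1]
M⁻¹ · (212/25, -127/75)ᵀ = (5, 5/3)ᵀ

p = (5, 5/3)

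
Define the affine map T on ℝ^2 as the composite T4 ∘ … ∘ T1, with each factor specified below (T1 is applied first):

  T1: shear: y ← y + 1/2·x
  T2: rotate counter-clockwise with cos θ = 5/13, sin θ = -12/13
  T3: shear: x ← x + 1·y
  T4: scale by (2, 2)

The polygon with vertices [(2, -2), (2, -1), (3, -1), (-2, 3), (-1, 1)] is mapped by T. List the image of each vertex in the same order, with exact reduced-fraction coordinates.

T1 shear: y ← y + 1/2·x: (2, -2) → (2, -1); (2, -1) → (2, 0); (3, -1) → (3, 1/2); (-2, 3) → (-2, 2); (-1, 1) → (-1, 1/2)
T2 rotate counter-clockwise with cos θ = 5/13, sin θ = -12/13: (2, -1) → (-2/13, -29/13); (2, 0) → (10/13, -24/13); (3, 1/2) → (21/13, -67/26); (-2, 2) → (14/13, 34/13); (-1, 1/2) → (1/13, 29/26)
T3 shear: x ← x + 1·y: (-2/13, -29/13) → (-31/13, -29/13); (10/13, -24/13) → (-14/13, -24/13); (21/13, -67/26) → (-25/26, -67/26); (14/13, 34/13) → (48/13, 34/13); (1/13, 29/26) → (31/26, 29/26)
T4 scale by (2, 2): (-31/13, -29/13) → (-62/13, -58/13); (-14/13, -24/13) → (-28/13, -48/13); (-25/26, -67/26) → (-25/13, -67/13); (48/13, 34/13) → (96/13, 68/13); (31/26, 29/26) → (31/13, 29/13)

image vertices: (-62/13, -58/13), (-28/13, -48/13), (-25/13, -67/13), (96/13, 68/13), (31/13, 29/13)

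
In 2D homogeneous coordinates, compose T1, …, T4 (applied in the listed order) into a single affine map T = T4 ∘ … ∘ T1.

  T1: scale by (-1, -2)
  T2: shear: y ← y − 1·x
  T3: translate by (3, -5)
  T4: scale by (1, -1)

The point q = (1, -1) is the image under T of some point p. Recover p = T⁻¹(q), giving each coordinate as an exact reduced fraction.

p = (2, -2)

T1 = [-1 0 0; 0 -2 0; 0 0 1]
T2·T1 = [-1 0 0; 1 -2 0; 0 0 1]
T3·…·T1 = [-1 0 3; 1 -2 -5; 0 0 1]
T4·…·T1 = [-1 0 3; -1 2 5; 0 0 1]
det M = -2; M⁻¹ = [-1 0 3; -1/2 1/2 -1; 0 0 1]
M⁻¹ · (1, -1)ᵀ = (2, -2)ᵀ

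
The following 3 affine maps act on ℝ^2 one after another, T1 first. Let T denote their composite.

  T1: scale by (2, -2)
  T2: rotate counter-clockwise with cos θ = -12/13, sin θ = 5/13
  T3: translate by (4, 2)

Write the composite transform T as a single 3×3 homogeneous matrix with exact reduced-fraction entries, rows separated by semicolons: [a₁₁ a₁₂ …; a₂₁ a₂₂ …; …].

T1 = [2 0 0; 0 -2 0; 0 0 1]
T2·T1 = [-24/13 10/13 0; 10/13 24/13 0; 0 0 1]
T3·…·T1 = [-24/13 10/13 4; 10/13 24/13 2; 0 0 1]

T = [-24/13 10/13 4; 10/13 24/13 2; 0 0 1]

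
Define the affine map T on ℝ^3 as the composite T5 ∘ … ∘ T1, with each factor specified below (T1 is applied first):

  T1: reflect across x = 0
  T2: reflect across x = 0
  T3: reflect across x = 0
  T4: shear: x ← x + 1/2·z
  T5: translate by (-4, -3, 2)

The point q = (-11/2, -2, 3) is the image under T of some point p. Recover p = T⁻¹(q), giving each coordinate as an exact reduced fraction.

p = (2, 1, 1)

T1 = [-1 0 0 0; 0 1 0 0; 0 0 1 0; 0 0 0 1]
T2·T1 = [1 0 0 0; 0 1 0 0; 0 0 1 0; 0 0 0 1]
T3·…·T1 = [-1 0 0 0; 0 1 0 0; 0 0 1 0; 0 0 0 1]
T4·…·T1 = [-1 0 1/2 0; 0 1 0 0; 0 0 1 0; 0 0 0 1]
T5·…·T1 = [-1 0 1/2 -4; 0 1 0 -3; 0 0 1 2; 0 0 0 1]
det M = -1; M⁻¹ = [-1 0 1/2 -5; 0 1 0 3; 0 0 1 -2; 0 0 0 1]
M⁻¹ · (-11/2, -2, 3)ᵀ = (2, 1, 1)ᵀ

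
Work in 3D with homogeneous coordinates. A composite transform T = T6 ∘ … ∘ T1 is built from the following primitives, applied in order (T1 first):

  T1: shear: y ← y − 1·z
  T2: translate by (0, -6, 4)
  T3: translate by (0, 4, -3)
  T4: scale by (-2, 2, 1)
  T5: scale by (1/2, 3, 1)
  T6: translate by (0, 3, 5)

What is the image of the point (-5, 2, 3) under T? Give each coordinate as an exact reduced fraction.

T(p) = (5, -15, 9)

T1 shear: y ← y − 1·z: (-5, 2, 3) → (-5, -1, 3)
T2 translate by (0, -6, 4): (-5, -1, 3) → (-5, -7, 7)
T3 translate by (0, 4, -3): (-5, -7, 7) → (-5, -3, 4)
T4 scale by (-2, 2, 1): (-5, -3, 4) → (10, -6, 4)
T5 scale by (1/2, 3, 1): (10, -6, 4) → (5, -18, 4)
T6 translate by (0, 3, 5): (5, -18, 4) → (5, -15, 9)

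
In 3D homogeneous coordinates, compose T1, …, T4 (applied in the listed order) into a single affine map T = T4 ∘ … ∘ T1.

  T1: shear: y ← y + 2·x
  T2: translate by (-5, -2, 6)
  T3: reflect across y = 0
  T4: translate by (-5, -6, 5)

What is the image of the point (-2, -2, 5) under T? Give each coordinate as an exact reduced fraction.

T1 shear: y ← y + 2·x: (-2, -2, 5) → (-2, -6, 5)
T2 translate by (-5, -2, 6): (-2, -6, 5) → (-7, -8, 11)
T3 reflect across y = 0: (-7, -8, 11) → (-7, 8, 11)
T4 translate by (-5, -6, 5): (-7, 8, 11) → (-12, 2, 16)

T(p) = (-12, 2, 16)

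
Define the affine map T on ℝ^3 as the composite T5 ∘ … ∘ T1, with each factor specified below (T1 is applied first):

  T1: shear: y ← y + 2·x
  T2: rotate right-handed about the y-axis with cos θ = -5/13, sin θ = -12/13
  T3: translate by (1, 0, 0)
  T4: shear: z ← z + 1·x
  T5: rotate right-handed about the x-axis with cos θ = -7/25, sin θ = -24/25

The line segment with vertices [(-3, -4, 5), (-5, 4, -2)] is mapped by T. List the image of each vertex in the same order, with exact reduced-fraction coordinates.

image vertices: (-32/13, -1322/325, 3771/325), (62/13, 834/325, 1788/325)

T1 shear: y ← y + 2·x: (-3, -4, 5) → (-3, -10, 5); (-5, 4, -2) → (-5, -6, -2)
T2 rotate right-handed about the y-axis with cos θ = -5/13, sin θ = -12/13: (-3, -10, 5) → (-45/13, -10, -61/13); (-5, -6, -2) → (49/13, -6, -50/13)
T3 translate by (1, 0, 0): (-45/13, -10, -61/13) → (-32/13, -10, -61/13); (49/13, -6, -50/13) → (62/13, -6, -50/13)
T4 shear: z ← z + 1·x: (-32/13, -10, -61/13) → (-32/13, -10, -93/13); (62/13, -6, -50/13) → (62/13, -6, 12/13)
T5 rotate right-handed about the x-axis with cos θ = -7/25, sin θ = -24/25: (-32/13, -10, -93/13) → (-32/13, -1322/325, 3771/325); (62/13, -6, 12/13) → (62/13, 834/325, 1788/325)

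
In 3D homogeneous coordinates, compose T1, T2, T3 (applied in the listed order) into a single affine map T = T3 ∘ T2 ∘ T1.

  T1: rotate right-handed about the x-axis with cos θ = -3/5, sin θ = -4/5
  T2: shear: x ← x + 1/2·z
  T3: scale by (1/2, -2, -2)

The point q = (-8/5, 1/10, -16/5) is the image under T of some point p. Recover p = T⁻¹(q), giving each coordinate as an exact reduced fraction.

T1 = [1 0 0 0; 0 -3/5 4/5 0; 0 -4/5 -3/5 0; 0 0 0 1]
T2·T1 = [1 -2/5 -3/10 0; 0 -3/5 4/5 0; 0 -4/5 -3/5 0; 0 0 0 1]
T3·…·T1 = [1/2 -1/5 -3/20 0; 0 6/5 -8/5 0; 0 8/5 6/5 0; 0 0 0 1]
det M = 2; M⁻¹ = [2 0 1/4 0; 0 3/10 2/5 0; 0 -2/5 3/10 0; 0 0 0 1]
M⁻¹ · (-8/5, 1/10, -16/5)ᵀ = (-4, -5/4, -1)ᵀ

p = (-4, -5/4, -1)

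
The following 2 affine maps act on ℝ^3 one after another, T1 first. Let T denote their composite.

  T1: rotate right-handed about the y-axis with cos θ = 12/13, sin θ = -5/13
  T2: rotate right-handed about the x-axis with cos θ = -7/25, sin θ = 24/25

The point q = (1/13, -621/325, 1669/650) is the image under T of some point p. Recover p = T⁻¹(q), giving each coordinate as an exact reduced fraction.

p = (1/2, 3, 1)

T1 = [12/13 0 -5/13 0; 0 1 0 0; 5/13 0 12/13 0; 0 0 0 1]
T2·T1 = [12/13 0 -5/13 0; -24/65 -7/25 -288/325 0; -7/65 24/25 -84/325 0; 0 0 0 1]
det M = 1; M⁻¹ = [12/13 -24/65 -7/65 0; 0 -7/25 24/25 0; -5/13 -288/325 -84/325 0; 0 0 0 1]
M⁻¹ · (1/13, -621/325, 1669/650)ᵀ = (1/2, 3, 1)ᵀ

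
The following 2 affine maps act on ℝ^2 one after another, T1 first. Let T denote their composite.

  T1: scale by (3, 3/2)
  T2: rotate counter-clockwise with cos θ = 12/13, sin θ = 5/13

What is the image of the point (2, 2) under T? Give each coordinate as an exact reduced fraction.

T(p) = (57/13, 66/13)

T1 scale by (3, 3/2): (2, 2) → (6, 3)
T2 rotate counter-clockwise with cos θ = 12/13, sin θ = 5/13: (6, 3) → (57/13, 66/13)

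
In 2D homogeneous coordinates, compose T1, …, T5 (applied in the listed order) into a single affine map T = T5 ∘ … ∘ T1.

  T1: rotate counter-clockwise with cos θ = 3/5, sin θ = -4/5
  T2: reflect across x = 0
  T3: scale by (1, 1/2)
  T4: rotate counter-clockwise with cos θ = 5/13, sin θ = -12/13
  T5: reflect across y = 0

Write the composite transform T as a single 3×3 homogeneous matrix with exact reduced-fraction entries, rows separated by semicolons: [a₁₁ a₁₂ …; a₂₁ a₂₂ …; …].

T1 = [3/5 4/5 0; -4/5 3/5 0; 0 0 1]
T2·T1 = [-3/5 -4/5 0; -4/5 3/5 0; 0 0 1]
T3·…·T1 = [-3/5 -4/5 0; -2/5 3/10 0; 0 0 1]
T4·…·T1 = [-3/5 -2/65 0; 2/5 111/130 0; 0 0 1]
T5·…·T1 = [-3/5 -2/65 0; -2/5 -111/130 0; 0 0 1]

T = [-3/5 -2/65 0; -2/5 -111/130 0; 0 0 1]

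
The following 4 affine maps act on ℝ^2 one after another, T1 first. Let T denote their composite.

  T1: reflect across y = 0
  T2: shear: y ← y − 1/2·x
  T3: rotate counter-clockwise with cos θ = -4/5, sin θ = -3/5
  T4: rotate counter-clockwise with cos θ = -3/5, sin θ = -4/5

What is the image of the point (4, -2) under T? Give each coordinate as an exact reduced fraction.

T1 reflect across y = 0: (4, -2) → (4, 2)
T2 shear: y ← y − 1/2·x: (4, 2) → (4, 0)
T3 rotate counter-clockwise with cos θ = -4/5, sin θ = -3/5: (4, 0) → (-16/5, -12/5)
T4 rotate counter-clockwise with cos θ = -3/5, sin θ = -4/5: (-16/5, -12/5) → (0, 4)

T(p) = (0, 4)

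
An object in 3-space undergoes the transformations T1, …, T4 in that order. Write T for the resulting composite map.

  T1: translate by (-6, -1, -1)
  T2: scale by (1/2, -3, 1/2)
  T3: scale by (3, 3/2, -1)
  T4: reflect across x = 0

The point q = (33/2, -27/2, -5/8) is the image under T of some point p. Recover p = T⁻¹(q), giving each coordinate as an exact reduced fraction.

p = (-5, 4, 9/4)

T1 = [1 0 0 -6; 0 1 0 -1; 0 0 1 -1; 0 0 0 1]
T2·T1 = [1/2 0 0 -3; 0 -3 0 3; 0 0 1/2 -1/2; 0 0 0 1]
T3·…·T1 = [3/2 0 0 -9; 0 -9/2 0 9/2; 0 0 -1/2 1/2; 0 0 0 1]
T4·…·T1 = [-3/2 0 0 9; 0 -9/2 0 9/2; 0 0 -1/2 1/2; 0 0 0 1]
det M = -27/8; M⁻¹ = [-2/3 0 0 6; 0 -2/9 0 1; 0 0 -2 1; 0 0 0 1]
M⁻¹ · (33/2, -27/2, -5/8)ᵀ = (-5, 4, 9/4)ᵀ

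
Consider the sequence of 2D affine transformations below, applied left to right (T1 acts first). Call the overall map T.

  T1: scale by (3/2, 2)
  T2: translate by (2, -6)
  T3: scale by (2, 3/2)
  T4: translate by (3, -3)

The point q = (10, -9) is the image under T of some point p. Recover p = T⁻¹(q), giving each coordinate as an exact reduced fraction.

p = (1, 1)

T1 = [3/2 0 0; 0 2 0; 0 0 1]
T2·T1 = [3/2 0 2; 0 2 -6; 0 0 1]
T3·…·T1 = [3 0 4; 0 3 -9; 0 0 1]
T4·…·T1 = [3 0 7; 0 3 -12; 0 0 1]
det M = 9; M⁻¹ = [1/3 0 -7/3; 0 1/3 4; 0 0 1]
M⁻¹ · (10, -9)ᵀ = (1, 1)ᵀ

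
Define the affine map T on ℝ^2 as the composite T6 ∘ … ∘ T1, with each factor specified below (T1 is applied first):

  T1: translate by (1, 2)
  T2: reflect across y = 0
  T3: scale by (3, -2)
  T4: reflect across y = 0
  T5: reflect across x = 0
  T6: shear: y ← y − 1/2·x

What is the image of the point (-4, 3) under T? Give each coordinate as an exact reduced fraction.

T1 translate by (1, 2): (-4, 3) → (-3, 5)
T2 reflect across y = 0: (-3, 5) → (-3, -5)
T3 scale by (3, -2): (-3, -5) → (-9, 10)
T4 reflect across y = 0: (-9, 10) → (-9, -10)
T5 reflect across x = 0: (-9, -10) → (9, -10)
T6 shear: y ← y − 1/2·x: (9, -10) → (9, -29/2)

T(p) = (9, -29/2)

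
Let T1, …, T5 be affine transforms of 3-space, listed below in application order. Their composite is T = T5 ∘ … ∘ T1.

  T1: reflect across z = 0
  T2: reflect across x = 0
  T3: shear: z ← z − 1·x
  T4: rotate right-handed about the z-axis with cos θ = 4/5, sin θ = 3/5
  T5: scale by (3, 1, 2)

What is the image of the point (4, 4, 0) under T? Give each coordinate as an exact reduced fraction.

T1 reflect across z = 0: (4, 4, 0) → (4, 4, 0)
T2 reflect across x = 0: (4, 4, 0) → (-4, 4, 0)
T3 shear: z ← z − 1·x: (-4, 4, 0) → (-4, 4, 4)
T4 rotate right-handed about the z-axis with cos θ = 4/5, sin θ = 3/5: (-4, 4, 4) → (-28/5, 4/5, 4)
T5 scale by (3, 1, 2): (-28/5, 4/5, 4) → (-84/5, 4/5, 8)

T(p) = (-84/5, 4/5, 8)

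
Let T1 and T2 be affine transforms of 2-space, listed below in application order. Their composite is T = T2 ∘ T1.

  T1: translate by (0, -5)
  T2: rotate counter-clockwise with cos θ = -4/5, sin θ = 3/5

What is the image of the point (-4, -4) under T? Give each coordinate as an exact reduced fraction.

T(p) = (43/5, 24/5)

T1 translate by (0, -5): (-4, -4) → (-4, -9)
T2 rotate counter-clockwise with cos θ = -4/5, sin θ = 3/5: (-4, -9) → (43/5, 24/5)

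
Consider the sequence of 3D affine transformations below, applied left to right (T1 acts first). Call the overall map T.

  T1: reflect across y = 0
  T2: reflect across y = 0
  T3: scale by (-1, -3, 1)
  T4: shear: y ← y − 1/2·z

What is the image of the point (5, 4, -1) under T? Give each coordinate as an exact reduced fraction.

T(p) = (-5, -23/2, -1)

T1 reflect across y = 0: (5, 4, -1) → (5, -4, -1)
T2 reflect across y = 0: (5, -4, -1) → (5, 4, -1)
T3 scale by (-1, -3, 1): (5, 4, -1) → (-5, -12, -1)
T4 shear: y ← y − 1/2·z: (-5, -12, -1) → (-5, -23/2, -1)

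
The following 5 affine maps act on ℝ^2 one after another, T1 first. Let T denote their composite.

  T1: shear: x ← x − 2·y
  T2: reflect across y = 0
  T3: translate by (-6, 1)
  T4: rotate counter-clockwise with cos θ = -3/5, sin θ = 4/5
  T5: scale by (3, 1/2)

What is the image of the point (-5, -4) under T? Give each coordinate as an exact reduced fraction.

T1 shear: x ← x − 2·y: (-5, -4) → (3, -4)
T2 reflect across y = 0: (3, -4) → (3, 4)
T3 translate by (-6, 1): (3, 4) → (-3, 5)
T4 rotate counter-clockwise with cos θ = -3/5, sin θ = 4/5: (-3, 5) → (-11/5, -27/5)
T5 scale by (3, 1/2): (-11/5, -27/5) → (-33/5, -27/10)

T(p) = (-33/5, -27/10)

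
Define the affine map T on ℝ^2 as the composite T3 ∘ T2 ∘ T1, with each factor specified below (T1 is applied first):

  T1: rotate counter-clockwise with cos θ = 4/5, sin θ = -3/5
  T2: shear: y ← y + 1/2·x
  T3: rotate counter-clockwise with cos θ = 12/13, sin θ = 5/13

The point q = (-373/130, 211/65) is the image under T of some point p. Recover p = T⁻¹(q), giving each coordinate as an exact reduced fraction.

p = (-4, 3)

T1 = [4/5 3/5 0; -3/5 4/5 0; 0 0 1]
T2·T1 = [4/5 3/5 0; -1/5 11/10 0; 0 0 1]
T3·…·T1 = [53/65 17/130 0; 8/65 81/65 0; 0 0 1]
det M = 1; M⁻¹ = [81/65 -17/130 0; -8/65 53/65 0; 0 0 1]
M⁻¹ · (-373/130, 211/65)ᵀ = (-4, 3)ᵀ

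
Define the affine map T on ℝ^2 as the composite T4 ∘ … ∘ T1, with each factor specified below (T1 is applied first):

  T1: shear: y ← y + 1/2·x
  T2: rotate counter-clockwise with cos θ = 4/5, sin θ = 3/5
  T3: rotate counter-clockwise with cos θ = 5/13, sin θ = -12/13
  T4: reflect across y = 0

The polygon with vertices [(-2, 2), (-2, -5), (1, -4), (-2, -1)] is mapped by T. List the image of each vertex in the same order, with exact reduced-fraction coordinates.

image vertices: (-79/65, -122/65), (-62/13, 54/13), (-119/130, 229/65), (-178/65, 46/65)

T1 shear: y ← y + 1/2·x: (-2, 2) → (-2, 1); (-2, -5) → (-2, -6); (1, -4) → (1, -7/2); (-2, -1) → (-2, -2)
T2 rotate counter-clockwise with cos θ = 4/5, sin θ = 3/5: (-2, 1) → (-11/5, -2/5); (-2, -6) → (2, -6); (1, -7/2) → (29/10, -11/5); (-2, -2) → (-2/5, -14/5)
T3 rotate counter-clockwise with cos θ = 5/13, sin θ = -12/13: (-11/5, -2/5) → (-79/65, 122/65); (2, -6) → (-62/13, -54/13); (29/10, -11/5) → (-119/130, -229/65); (-2/5, -14/5) → (-178/65, -46/65)
T4 reflect across y = 0: (-79/65, 122/65) → (-79/65, -122/65); (-62/13, -54/13) → (-62/13, 54/13); (-119/130, -229/65) → (-119/130, 229/65); (-178/65, -46/65) → (-178/65, 46/65)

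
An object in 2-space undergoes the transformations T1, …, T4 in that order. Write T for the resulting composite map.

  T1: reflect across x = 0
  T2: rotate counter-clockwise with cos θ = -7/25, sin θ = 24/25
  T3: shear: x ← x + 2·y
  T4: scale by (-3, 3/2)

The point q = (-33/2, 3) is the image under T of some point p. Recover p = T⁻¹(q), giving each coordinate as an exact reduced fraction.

T1 = [-1 0 0; 0 1 0; 0 0 1]
T2·T1 = [7/25 -24/25 0; -24/25 -7/25 0; 0 0 1]
T3·…·T1 = [-41/25 -38/25 0; -24/25 -7/25 0; 0 0 1]
T4·…·T1 = [123/25 114/25 0; -36/25 -21/50 0; 0 0 1]
det M = 9/2; M⁻¹ = [-7/75 -76/75 0; 8/25 82/75 0; 0 0 1]
M⁻¹ · (-33/2, 3)ᵀ = (-3/2, -2)ᵀ

p = (-3/2, -2)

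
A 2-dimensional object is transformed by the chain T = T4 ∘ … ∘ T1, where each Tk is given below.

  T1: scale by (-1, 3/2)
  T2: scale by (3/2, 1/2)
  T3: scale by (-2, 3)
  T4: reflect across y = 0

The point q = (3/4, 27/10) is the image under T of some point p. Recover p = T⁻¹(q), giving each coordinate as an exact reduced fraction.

p = (1/4, -6/5)

T1 = [-1 0 0; 0 3/2 0; 0 0 1]
T2·T1 = [-3/2 0 0; 0 3/4 0; 0 0 1]
T3·…·T1 = [3 0 0; 0 9/4 0; 0 0 1]
T4·…·T1 = [3 0 0; 0 -9/4 0; 0 0 1]
det M = -27/4; M⁻¹ = [1/3 0 0; 0 -4/9 0; 0 0 1]
M⁻¹ · (3/4, 27/10)ᵀ = (1/4, -6/5)ᵀ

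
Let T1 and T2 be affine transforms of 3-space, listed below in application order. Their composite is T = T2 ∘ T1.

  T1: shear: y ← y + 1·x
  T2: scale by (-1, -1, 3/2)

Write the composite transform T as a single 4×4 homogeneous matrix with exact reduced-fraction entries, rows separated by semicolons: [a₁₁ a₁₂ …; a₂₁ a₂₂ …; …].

T = [-1 0 0 0; -1 -1 0 0; 0 0 3/2 0; 0 0 0 1]

T1 = [1 0 0 0; 1 1 0 0; 0 0 1 0; 0 0 0 1]
T2·T1 = [-1 0 0 0; -1 -1 0 0; 0 0 3/2 0; 0 0 0 1]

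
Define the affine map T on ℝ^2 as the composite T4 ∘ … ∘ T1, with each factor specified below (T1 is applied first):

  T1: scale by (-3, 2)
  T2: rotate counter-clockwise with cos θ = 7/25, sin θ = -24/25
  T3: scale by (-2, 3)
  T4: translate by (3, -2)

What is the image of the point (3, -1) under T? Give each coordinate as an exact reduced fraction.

T1 scale by (-3, 2): (3, -1) → (-9, -2)
T2 rotate counter-clockwise with cos θ = 7/25, sin θ = -24/25: (-9, -2) → (-111/25, 202/25)
T3 scale by (-2, 3): (-111/25, 202/25) → (222/25, 606/25)
T4 translate by (3, -2): (222/25, 606/25) → (297/25, 556/25)

T(p) = (297/25, 556/25)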